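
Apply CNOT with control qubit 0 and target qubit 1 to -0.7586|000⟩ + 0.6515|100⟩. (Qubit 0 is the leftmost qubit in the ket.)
-0.7586|000⟩ + 0.6515|110⟩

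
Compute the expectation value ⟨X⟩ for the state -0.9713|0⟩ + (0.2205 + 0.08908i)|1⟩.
-0.4283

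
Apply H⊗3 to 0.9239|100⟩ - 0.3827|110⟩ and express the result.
0.1913|000⟩ + 0.1913|001⟩ + 0.462|010⟩ + 0.462|011⟩ - 0.1913|100⟩ - 0.1913|101⟩ - 0.462|110⟩ - 0.462|111⟩

H⊗3 gives amp(|y⟩) = (1/2√2) Σ_x (−1)^(x·y) amp(|x⟩), where x·y is the number of positions in which both x and y have a 1.
|000⟩: (0.9239 - 0.3827)/(2√2) = 0.1913
|001⟩: (0.9239 - 0.3827)/(2√2) = 0.1913
|010⟩: (0.9239 + 0.3827)/(2√2) = 0.462
|011⟩: (0.9239 + 0.3827)/(2√2) = 0.462
|100⟩: (-0.9239 + 0.3827)/(2√2) = -0.1913
|101⟩: (-0.9239 + 0.3827)/(2√2) = -0.1913
|110⟩: (-0.9239 - 0.3827)/(2√2) = -0.462
|111⟩: (-0.9239 - 0.3827)/(2√2) = -0.462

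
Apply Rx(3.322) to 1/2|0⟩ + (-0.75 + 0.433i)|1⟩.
(0.3862 + 0.747i)|0⟩ + (0.06756 - 0.537i)|1⟩

Rx(3.322) = [[cos(θ/2), −i·sin(θ/2)], [−i·sin(θ/2), cos(θ/2)]]; θ = 3.322, cos(θ/2) ≈ -0.0900814, sin(θ/2) ≈ 0.995934.
With a = amp(|0⟩) = 1/2 and b = amp(|1⟩) = (-0.75 + 0.433i):
new amp(|0⟩) = (-0.0900814)·a + (-0.995934i)·b = (0.3862 + 0.747i)
new amp(|1⟩) = (-0.995934i)·a + (-0.0900814)·b = (0.06756 - 0.537i)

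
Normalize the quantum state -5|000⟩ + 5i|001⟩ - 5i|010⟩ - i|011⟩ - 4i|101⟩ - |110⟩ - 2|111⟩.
-0.5077|000⟩ + 0.5077i|001⟩ - 0.5077i|010⟩ - 0.1015i|011⟩ - 0.4061i|101⟩ - 0.1015|110⟩ - 0.2031|111⟩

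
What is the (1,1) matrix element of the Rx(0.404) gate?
0.9797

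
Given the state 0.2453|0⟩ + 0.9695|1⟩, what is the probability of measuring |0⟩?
0.06017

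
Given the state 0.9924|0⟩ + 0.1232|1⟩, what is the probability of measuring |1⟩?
0.01518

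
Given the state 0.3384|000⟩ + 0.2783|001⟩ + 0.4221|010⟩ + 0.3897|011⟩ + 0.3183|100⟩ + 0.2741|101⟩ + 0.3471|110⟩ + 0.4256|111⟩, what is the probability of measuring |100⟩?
0.1013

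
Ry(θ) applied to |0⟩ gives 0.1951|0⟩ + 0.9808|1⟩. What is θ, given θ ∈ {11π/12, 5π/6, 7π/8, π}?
7π/8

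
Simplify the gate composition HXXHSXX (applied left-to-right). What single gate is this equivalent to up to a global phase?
S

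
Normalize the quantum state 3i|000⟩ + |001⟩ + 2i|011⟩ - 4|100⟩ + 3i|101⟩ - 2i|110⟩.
0.4575i|000⟩ + 0.1525|001⟩ + 0.305i|011⟩ - 0.61|100⟩ + 0.4575i|101⟩ - 0.305i|110⟩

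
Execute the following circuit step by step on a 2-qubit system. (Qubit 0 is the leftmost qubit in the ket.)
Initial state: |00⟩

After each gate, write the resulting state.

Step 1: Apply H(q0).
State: 1/√2|00⟩ + 1/√2|10⟩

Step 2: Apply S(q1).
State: 1/√2|00⟩ + 1/√2|10⟩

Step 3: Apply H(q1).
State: 1/2|00⟩ + 1/2|01⟩ + 1/2|10⟩ + 1/2|11⟩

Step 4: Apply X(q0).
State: 1/2|00⟩ + 1/2|01⟩ + 1/2|10⟩ + 1/2|11⟩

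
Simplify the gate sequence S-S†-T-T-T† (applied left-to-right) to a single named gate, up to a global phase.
T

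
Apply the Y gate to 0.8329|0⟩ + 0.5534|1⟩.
-0.5534i|0⟩ + 0.8329i|1⟩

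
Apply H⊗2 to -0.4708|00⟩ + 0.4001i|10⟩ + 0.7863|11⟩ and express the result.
(0.1578 + 0.2001i)|00⟩ + (-0.6286 + 0.2001i)|01⟩ + (-0.6286 - 0.2001i)|10⟩ + (0.1578 - 0.2001i)|11⟩

H⊗2 gives amp(|y⟩) = (1/2) Σ_x (−1)^(x·y) amp(|x⟩), where x·y is the number of positions in which both x and y have a 1.
|00⟩: (-0.4708 + 0.4001i + 0.7863)/2 = (0.1578 + 0.2001i)
|01⟩: (-0.4708 + 0.4001i - 0.7863)/2 = (-0.6286 + 0.2001i)
|10⟩: (-0.4708 - 0.4001i - 0.7863)/2 = (-0.6286 - 0.2001i)
|11⟩: (-0.4708 - 0.4001i + 0.7863)/2 = (0.1578 - 0.2001i)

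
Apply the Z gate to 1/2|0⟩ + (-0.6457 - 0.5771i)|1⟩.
1/2|0⟩ + (0.6457 + 0.5771i)|1⟩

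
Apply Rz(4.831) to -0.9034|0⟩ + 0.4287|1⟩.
(0.6755 + 0.5998i)|0⟩ + (-0.3206 + 0.2846i)|1⟩

Rz(4.831) = [[e^(−iθ/2), 0], [0, e^(iθ/2)]] with e^(±iθ/2) = cos(θ/2) ± i·sin(θ/2); θ = 4.831, cos(θ/2) ≈ -0.747774, sin(θ/2) ≈ 0.663953.
With a = amp(|0⟩) = -0.9034 and b = amp(|1⟩) = 0.4287:
new amp(|0⟩) = (-0.747774 - 0.663953i)·a = (0.6755 + 0.5998i)
new amp(|1⟩) = (-0.747774 + 0.663953i)·b = (-0.3206 + 0.2846i)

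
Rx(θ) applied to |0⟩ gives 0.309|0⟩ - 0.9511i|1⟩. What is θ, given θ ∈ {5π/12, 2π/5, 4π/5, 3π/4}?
4π/5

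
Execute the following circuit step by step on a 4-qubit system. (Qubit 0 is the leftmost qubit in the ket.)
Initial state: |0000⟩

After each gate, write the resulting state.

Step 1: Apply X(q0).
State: |1000⟩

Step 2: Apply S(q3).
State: |1000⟩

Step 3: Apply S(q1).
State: |1000⟩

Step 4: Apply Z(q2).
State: |1000⟩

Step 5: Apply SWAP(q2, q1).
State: |1000⟩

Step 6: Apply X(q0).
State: |0000⟩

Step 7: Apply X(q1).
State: |0100⟩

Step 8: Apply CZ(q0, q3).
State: |0100⟩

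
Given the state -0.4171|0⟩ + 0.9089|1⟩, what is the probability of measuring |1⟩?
0.8261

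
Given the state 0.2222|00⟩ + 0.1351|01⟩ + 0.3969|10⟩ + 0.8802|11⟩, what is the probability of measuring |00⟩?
0.04937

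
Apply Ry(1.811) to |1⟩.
-0.7867|0⟩ + 0.6173|1⟩

Ry(1.811) = [[cos(θ/2), −sin(θ/2)], [sin(θ/2), cos(θ/2)]]; θ = 1.811, cos(θ/2) ≈ 0.617292, sin(θ/2) ≈ 0.786734.
With a = amp(|0⟩) = 0 and b = amp(|1⟩) = 1:
new amp(|0⟩) = (0.617292)·a + (-0.786734)·b = -0.7867
new amp(|1⟩) = (0.786734)·a + (0.617292)·b = 0.6173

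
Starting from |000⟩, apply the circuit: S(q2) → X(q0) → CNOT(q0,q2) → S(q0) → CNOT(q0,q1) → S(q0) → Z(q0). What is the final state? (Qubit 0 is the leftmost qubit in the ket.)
|111⟩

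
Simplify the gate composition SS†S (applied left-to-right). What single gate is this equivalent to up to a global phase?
S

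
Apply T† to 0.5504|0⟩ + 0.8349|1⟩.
0.5504|0⟩ + (0.5904 - 0.5904i)|1⟩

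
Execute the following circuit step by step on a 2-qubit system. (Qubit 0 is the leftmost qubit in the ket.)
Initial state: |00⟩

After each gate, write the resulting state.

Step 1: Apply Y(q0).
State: i|10⟩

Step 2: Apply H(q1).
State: (1/√2)i|10⟩ + (1/√2)i|11⟩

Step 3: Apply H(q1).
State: i|10⟩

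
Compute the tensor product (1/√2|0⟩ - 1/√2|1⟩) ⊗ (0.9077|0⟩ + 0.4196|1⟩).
0.6418|00⟩ + 0.2967|01⟩ - 0.6418|10⟩ - 0.2967|11⟩

amp(|b₁b₂…⟩) = product of the factor amplitudes for bits b₁, b₂, …; only kets whose every factor amplitude is nonzero survive.
|00⟩: (1/√2)(0.9077) = 0.6418
|01⟩: (1/√2)(0.4196) = 0.2967
|10⟩: (-1/√2)(0.9077) = -0.6418
|11⟩: (-1/√2)(0.4196) = -0.2967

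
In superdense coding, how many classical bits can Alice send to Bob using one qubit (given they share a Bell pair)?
2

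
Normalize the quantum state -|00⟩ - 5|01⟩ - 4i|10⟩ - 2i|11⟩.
-0.1474|00⟩ - 0.7372|01⟩ - 0.5898i|10⟩ - 0.2949i|11⟩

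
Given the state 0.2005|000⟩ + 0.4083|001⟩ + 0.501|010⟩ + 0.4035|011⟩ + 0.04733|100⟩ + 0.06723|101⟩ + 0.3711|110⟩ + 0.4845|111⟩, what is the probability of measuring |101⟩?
0.00452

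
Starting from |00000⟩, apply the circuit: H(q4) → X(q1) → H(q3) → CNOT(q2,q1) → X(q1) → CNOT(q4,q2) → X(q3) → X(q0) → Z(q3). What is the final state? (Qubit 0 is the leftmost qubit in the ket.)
1/2|10000⟩ - 1/2|10010⟩ + 1/2|10101⟩ - 1/2|10111⟩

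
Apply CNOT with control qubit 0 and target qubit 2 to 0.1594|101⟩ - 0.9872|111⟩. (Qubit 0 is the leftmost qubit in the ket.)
0.1594|100⟩ - 0.9872|110⟩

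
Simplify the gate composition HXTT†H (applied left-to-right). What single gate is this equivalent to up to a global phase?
Z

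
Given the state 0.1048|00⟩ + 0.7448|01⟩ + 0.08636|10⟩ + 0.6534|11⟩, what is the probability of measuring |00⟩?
0.01098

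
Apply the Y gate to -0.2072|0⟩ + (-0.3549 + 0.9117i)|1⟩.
(0.9117 + 0.3549i)|0⟩ - 0.2072i|1⟩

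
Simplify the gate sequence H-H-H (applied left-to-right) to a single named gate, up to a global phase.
H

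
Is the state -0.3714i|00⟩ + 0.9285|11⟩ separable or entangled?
Entangled

Writing the state as a|00⟩ + b|01⟩ + c|10⟩ + d|11⟩, it is a product state iff ad − bc = 0.
Here (a, b, c, d) = (-0.3714i, 0, 0, 0.9285): ad − bc = (-0.3714i)(0.9285) − (0)(0) = -0.3448i ≠ 0, so the state is entangled.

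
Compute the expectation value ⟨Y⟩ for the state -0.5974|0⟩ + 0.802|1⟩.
0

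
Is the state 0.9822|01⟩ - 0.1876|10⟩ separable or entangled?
Entangled

Writing the state as a|00⟩ + b|01⟩ + c|10⟩ + d|11⟩, it is a product state iff ad − bc = 0.
Here (a, b, c, d) = (0, 0.9822, -0.1876, 0): ad − bc = (0)(0) − (0.9822)(-0.1876) = 0.1843 ≠ 0, so the state is entangled.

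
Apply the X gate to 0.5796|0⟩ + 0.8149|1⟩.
0.8149|0⟩ + 0.5796|1⟩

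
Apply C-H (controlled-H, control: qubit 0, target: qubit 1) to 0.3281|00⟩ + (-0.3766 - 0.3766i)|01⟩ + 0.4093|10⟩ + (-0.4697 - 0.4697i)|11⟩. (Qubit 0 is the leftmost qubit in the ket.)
0.3281|00⟩ + (-0.3766 - 0.3766i)|01⟩ + (-0.04271 - 0.3321i)|10⟩ + (0.6215 + 0.3321i)|11⟩

C-H leaves the control-|0⟩ kets |00⟩, |01⟩ unchanged and applies H to qubit 1 on the control-|1⟩ pair (|10⟩, |11⟩).
H = [[1/√2, 1/√2], [1/√2, -1/√2]].
With a = amp(|10⟩) = 0.4093 and b = amp(|11⟩) = (-0.4697 - 0.4697i):
new amp(|10⟩) = (1/√2)·a + (1/√2)·b = (-0.04271 - 0.3321i)
new amp(|11⟩) = (1/√2)·a + (-1/√2)·b = (0.6215 + 0.3321i)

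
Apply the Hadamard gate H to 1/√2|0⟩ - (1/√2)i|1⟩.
(1/2 - (1/2)i)|0⟩ + (1/2 + (1/2)i)|1⟩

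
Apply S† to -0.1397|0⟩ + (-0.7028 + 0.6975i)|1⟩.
-0.1397|0⟩ + (0.6975 + 0.7028i)|1⟩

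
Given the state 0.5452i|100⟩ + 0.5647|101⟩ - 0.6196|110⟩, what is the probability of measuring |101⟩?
0.3189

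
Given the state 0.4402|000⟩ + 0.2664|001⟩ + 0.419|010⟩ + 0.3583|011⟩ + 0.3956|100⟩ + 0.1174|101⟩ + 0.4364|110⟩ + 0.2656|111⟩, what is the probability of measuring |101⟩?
0.01378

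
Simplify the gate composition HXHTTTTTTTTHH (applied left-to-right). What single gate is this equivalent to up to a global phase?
Z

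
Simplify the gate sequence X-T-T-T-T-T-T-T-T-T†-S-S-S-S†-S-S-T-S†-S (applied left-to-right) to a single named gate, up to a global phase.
X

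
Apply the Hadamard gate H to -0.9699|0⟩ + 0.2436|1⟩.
-0.5136|0⟩ - 0.8581|1⟩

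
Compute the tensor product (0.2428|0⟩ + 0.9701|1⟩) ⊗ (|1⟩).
0.2428|01⟩ + 0.9701|11⟩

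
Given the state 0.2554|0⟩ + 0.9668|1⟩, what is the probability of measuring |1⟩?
0.9347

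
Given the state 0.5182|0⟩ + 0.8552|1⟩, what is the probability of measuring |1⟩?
0.7314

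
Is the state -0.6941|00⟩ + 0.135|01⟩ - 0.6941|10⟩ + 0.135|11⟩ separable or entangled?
Separable

Writing the state as a|00⟩ + b|01⟩ + c|10⟩ + d|11⟩, it is a product state iff ad − bc = 0.
Here (a, b, c, d) = (-0.6941, 0.135, -0.6941, 0.135): ad − bc = (-0.6941)(0.135) − (0.135)(-0.6941) = 0, so the state is separable.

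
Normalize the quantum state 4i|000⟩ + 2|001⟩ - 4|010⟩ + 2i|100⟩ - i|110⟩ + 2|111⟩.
0.5963i|000⟩ + 0.2981|001⟩ - 0.5963|010⟩ + 0.2981i|100⟩ - 0.1491i|110⟩ + 0.2981|111⟩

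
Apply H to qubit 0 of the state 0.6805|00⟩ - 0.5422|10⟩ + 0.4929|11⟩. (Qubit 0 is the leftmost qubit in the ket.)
0.09779|00⟩ + 0.3485|01⟩ + 0.8646|10⟩ - 0.3485|11⟩

H on qubit 0 mixes each pair of kets that differ only in qubit 0: amplitudes (a, b) of (|…0…⟩, |…1…⟩) become ((a + b)/√2, (a − b)/√2). Kets absent from the input have amplitude 0.
(|00⟩, |10⟩): (a, b) = (0.6805, -0.5422) → (0.09779, 0.8646)
(|01⟩, |11⟩): (a, b) = (0, 0.4929) → (0.3485, -0.3485)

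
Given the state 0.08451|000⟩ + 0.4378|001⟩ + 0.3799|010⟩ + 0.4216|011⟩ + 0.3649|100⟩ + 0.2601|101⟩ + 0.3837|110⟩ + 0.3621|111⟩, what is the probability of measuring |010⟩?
0.1443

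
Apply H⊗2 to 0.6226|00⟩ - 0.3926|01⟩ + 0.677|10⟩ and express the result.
0.4535|00⟩ + 0.8461|01⟩ - 0.2235|10⟩ + 0.1691|11⟩

H⊗2 gives amp(|y⟩) = (1/2) Σ_x (−1)^(x·y) amp(|x⟩), where x·y is the number of positions in which both x and y have a 1.
|00⟩: (0.6226 - 0.3926 + 0.677)/2 = 0.4535
|01⟩: (0.6226 + 0.3926 + 0.677)/2 = 0.8461
|10⟩: (0.6226 - 0.3926 - 0.677)/2 = -0.2235
|11⟩: (0.6226 + 0.3926 - 0.677)/2 = 0.1691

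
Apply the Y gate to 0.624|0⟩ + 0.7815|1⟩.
-0.7815i|0⟩ + 0.624i|1⟩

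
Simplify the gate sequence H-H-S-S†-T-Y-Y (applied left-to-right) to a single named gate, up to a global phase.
T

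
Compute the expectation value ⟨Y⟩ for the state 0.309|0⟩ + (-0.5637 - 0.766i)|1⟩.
-0.4734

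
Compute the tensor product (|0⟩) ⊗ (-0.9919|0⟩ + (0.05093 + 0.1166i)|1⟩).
-0.9919|00⟩ + (0.05093 + 0.1166i)|01⟩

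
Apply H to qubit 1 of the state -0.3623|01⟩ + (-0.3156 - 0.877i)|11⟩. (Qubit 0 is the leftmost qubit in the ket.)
-0.2562|00⟩ + 0.2562|01⟩ + (-0.2232 - 0.6201i)|10⟩ + (0.2232 + 0.6201i)|11⟩

H on qubit 1 mixes each pair of kets that differ only in qubit 1: amplitudes (a, b) of (|…0…⟩, |…1…⟩) become ((a + b)/√2, (a − b)/√2). Kets absent from the input have amplitude 0.
(|00⟩, |01⟩): (a, b) = (0, -0.3623) → (-0.2562, 0.2562)
(|10⟩, |11⟩): (a, b) = (0, (-0.3156 - 0.877i)) → ((-0.2232 - 0.6201i), (0.2232 + 0.6201i))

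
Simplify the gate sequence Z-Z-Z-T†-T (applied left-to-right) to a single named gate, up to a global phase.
Z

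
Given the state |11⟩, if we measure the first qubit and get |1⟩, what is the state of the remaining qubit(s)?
|1⟩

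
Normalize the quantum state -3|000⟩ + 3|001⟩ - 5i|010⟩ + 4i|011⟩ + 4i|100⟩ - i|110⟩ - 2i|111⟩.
-0.3354|000⟩ + 0.3354|001⟩ - 0.559i|010⟩ + (1/√5)i|011⟩ + (1/√5)i|100⟩ - 0.1118i|110⟩ - 0.2236i|111⟩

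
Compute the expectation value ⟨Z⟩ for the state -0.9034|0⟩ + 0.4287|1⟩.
0.6323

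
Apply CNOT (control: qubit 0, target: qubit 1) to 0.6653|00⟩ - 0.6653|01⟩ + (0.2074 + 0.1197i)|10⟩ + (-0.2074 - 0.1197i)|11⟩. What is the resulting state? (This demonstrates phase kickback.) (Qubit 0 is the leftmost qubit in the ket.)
0.6653|00⟩ - 0.6653|01⟩ + (-0.2074 - 0.1197i)|10⟩ + (0.2074 + 0.1197i)|11⟩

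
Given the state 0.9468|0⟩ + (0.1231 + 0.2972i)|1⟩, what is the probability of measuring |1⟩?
0.1035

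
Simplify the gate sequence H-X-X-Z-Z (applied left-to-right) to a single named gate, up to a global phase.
H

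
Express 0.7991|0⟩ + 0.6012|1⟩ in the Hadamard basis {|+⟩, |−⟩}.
0.9902|+⟩ + 0.1399|−⟩

With |ψ⟩ = α|0⟩ + β|1⟩, the Hadamard-basis coefficients are ⟨+|ψ⟩ = (α + β)/√2 and ⟨−|ψ⟩ = (α − β)/√2.
Here α = 0.7991, β = 0.6012: (α + β)/√2 = 0.9902, (α − β)/√2 = 0.1399.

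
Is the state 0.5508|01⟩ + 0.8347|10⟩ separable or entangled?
Entangled

Writing the state as a|00⟩ + b|01⟩ + c|10⟩ + d|11⟩, it is a product state iff ad − bc = 0.
Here (a, b, c, d) = (0, 0.5508, 0.8347, 0): ad − bc = (0)(0) − (0.5508)(0.8347) = -0.4598 ≠ 0, so the state is entangled.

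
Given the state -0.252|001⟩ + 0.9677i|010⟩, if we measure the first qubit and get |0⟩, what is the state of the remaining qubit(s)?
-0.252|01⟩ + 0.9677i|10⟩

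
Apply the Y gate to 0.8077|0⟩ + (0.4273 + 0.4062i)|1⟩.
(0.4062 - 0.4273i)|0⟩ + 0.8077i|1⟩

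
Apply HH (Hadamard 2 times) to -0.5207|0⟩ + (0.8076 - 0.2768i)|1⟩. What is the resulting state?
-0.5207|0⟩ + (0.8076 - 0.2768i)|1⟩

H² = I, so an even number of Hadamards cancels: H^2 = I and the state is unchanged.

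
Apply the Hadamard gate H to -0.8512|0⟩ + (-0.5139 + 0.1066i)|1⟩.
(-0.9653 + 0.07538i)|0⟩ + (-0.2385 - 0.07538i)|1⟩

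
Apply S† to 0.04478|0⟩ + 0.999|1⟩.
0.04478|0⟩ - 0.999i|1⟩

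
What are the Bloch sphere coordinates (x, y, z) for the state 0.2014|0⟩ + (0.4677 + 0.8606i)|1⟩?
(0.1884, 0.3466, -0.9188)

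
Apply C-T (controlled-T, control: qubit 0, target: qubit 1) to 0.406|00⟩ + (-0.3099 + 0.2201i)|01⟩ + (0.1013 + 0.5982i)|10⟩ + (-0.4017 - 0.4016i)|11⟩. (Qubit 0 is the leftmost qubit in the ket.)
0.406|00⟩ + (-0.3099 + 0.2201i)|01⟩ + (0.1013 + 0.5982i)|10⟩ + (-0.00007071 - 0.568i)|11⟩

C-T leaves the control-|0⟩ kets |00⟩, |01⟩ unchanged and applies T to qubit 1 on the control-|1⟩ pair (|10⟩, |11⟩).
T = [[1, 0], [0, (1/√2 + (1/√2)i)]].
With a = amp(|10⟩) = (0.1013 + 0.5982i) and b = amp(|11⟩) = (-0.4017 - 0.4016i):
new amp(|10⟩) = (1)·a = (0.1013 + 0.5982i)
new amp(|11⟩) = (1/√2 + (1/√2)i)·b = (-0.00007071 - 0.568i)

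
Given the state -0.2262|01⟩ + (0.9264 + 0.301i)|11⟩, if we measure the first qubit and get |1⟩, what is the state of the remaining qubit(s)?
(0.9511 + 0.309i)|1⟩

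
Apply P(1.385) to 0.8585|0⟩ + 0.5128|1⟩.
0.8585|0⟩ + (0.09473 + 0.504i)|1⟩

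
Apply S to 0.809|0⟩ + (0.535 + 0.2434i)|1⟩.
0.809|0⟩ + (-0.2434 + 0.535i)|1⟩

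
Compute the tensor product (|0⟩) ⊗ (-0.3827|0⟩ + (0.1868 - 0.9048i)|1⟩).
-0.3827|00⟩ + (0.1868 - 0.9048i)|01⟩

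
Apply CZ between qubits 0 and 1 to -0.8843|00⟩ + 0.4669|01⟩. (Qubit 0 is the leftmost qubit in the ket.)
-0.8843|00⟩ + 0.4669|01⟩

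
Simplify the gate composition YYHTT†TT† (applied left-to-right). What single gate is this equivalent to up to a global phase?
H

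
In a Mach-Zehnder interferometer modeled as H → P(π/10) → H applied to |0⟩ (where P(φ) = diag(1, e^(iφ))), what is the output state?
(0.9755 + 0.1545i)|0⟩ + (0.02447 - 0.1545i)|1⟩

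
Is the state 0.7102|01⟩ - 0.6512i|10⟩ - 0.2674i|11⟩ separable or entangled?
Entangled

Writing the state as a|00⟩ + b|01⟩ + c|10⟩ + d|11⟩, it is a product state iff ad − bc = 0.
Here (a, b, c, d) = (0, 0.7102, -0.6512i, -0.2674i): ad − bc = (0)(-0.2674i) − (0.7102)(-0.6512i) = 0.4625i ≠ 0, so the state is entangled.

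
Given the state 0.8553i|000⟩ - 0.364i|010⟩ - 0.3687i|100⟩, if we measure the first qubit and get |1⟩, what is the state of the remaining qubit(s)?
-i|00⟩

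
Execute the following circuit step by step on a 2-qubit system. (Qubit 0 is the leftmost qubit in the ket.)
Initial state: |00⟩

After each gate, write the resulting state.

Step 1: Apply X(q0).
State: |10⟩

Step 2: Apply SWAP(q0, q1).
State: |01⟩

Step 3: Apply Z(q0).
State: |01⟩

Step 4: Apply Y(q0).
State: i|11⟩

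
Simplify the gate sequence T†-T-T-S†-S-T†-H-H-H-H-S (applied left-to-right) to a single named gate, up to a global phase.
S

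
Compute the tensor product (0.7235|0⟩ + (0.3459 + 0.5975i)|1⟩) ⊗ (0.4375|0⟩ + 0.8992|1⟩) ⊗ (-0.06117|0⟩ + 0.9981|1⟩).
-0.01936|000⟩ + 0.3159|001⟩ - 0.0398|010⟩ + 0.6493|011⟩ + (-0.009257 - 0.01599i)|100⟩ + (0.151 + 0.2609i)|101⟩ + (-0.01903 - 0.03286i)|110⟩ + (0.3104 + 0.5363i)|111⟩

amp(|b₁b₂…⟩) = product of the factor amplitudes for bits b₁, b₂, …; only kets whose every factor amplitude is nonzero survive.
|000⟩: (0.7235)(0.4375)(-0.06117) = -0.01936
|001⟩: (0.7235)(0.4375)(0.9981) = 0.3159
|010⟩: (0.7235)(0.8992)(-0.06117) = -0.0398
|011⟩: (0.7235)(0.8992)(0.9981) = 0.6493
|100⟩: (0.3459 + 0.5975i)(0.4375)(-0.06117) = (-0.009257 - 0.01599i)
|101⟩: (0.3459 + 0.5975i)(0.4375)(0.9981) = (0.151 + 0.2609i)
|110⟩: (0.3459 + 0.5975i)(0.8992)(-0.06117) = (-0.01903 - 0.03286i)
|111⟩: (0.3459 + 0.5975i)(0.8992)(0.9981) = (0.3104 + 0.5363i)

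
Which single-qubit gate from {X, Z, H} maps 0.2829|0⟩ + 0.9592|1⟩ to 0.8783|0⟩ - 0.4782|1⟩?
H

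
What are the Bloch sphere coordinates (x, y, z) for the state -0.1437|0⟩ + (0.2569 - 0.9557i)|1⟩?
(-0.07383, 0.2747, -0.9587)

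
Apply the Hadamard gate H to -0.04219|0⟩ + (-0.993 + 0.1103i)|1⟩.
(-0.732 + 0.07799i)|0⟩ + (0.6723 - 0.07799i)|1⟩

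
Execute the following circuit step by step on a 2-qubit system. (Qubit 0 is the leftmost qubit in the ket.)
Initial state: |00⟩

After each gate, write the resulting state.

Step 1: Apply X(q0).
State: |10⟩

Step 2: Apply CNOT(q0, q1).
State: |11⟩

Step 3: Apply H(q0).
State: 1/√2|01⟩ - 1/√2|11⟩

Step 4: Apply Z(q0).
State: 1/√2|01⟩ + 1/√2|11⟩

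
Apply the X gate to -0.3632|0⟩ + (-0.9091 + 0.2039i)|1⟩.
(-0.9091 + 0.2039i)|0⟩ - 0.3632|1⟩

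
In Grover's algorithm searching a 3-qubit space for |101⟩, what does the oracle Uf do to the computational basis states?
Uf|x⟩ = -|x⟩ if x = 101, else |x⟩ (phase flip on target)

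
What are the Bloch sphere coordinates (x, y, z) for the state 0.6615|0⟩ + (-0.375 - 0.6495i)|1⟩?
(-0.4961, -0.8593, -0.1249)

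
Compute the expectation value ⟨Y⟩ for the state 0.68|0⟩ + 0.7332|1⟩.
0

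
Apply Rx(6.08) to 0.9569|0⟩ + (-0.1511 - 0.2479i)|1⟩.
(-0.9771 + 0.01532i)|0⟩ + (0.1503 + 0.1496i)|1⟩

Rx(6.08) = [[cos(θ/2), −i·sin(θ/2)], [−i·sin(θ/2), cos(θ/2)]]; θ = 6.08, cos(θ/2) ≈ -0.994844, sin(θ/2) ≈ 0.101418.
With a = amp(|0⟩) = 0.9569 and b = amp(|1⟩) = (-0.1511 - 0.2479i):
new amp(|0⟩) = (-0.994844)·a + (-0.101418i)·b = (-0.9771 + 0.01532i)
new amp(|1⟩) = (-0.101418i)·a + (-0.994844)·b = (0.1503 + 0.1496i)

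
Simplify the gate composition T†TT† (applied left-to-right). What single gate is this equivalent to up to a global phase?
T†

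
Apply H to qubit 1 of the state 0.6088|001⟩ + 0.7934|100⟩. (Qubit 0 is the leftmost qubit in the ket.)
0.4305|001⟩ + 0.4305|011⟩ + 0.561|100⟩ + 0.561|110⟩

H on qubit 1 mixes each pair of kets that differ only in qubit 1: amplitudes (a, b) of (|…0…⟩, |…1…⟩) become ((a + b)/√2, (a − b)/√2). Kets absent from the input have amplitude 0.
(|001⟩, |011⟩): (a, b) = (0.6088, 0) → (0.4305, 0.4305)
(|100⟩, |110⟩): (a, b) = (0.7934, 0) → (0.561, 0.561)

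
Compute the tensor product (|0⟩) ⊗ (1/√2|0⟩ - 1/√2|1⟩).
1/√2|00⟩ - 1/√2|01⟩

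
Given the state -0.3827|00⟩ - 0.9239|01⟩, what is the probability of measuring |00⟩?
0.1465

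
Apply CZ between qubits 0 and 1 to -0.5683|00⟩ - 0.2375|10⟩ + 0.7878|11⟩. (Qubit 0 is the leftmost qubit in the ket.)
-0.5683|00⟩ - 0.2375|10⟩ - 0.7878|11⟩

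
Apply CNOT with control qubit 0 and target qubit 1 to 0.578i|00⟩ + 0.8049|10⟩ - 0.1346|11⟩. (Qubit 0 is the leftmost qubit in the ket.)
0.578i|00⟩ - 0.1346|10⟩ + 0.8049|11⟩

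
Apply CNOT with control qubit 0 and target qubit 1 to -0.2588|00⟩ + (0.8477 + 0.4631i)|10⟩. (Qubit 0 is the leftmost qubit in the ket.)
-0.2588|00⟩ + (0.8477 + 0.4631i)|11⟩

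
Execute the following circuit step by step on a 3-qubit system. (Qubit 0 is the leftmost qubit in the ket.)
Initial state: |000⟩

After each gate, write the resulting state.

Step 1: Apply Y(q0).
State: i|100⟩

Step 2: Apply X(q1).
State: i|110⟩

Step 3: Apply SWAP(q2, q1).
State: i|101⟩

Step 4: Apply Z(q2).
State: -i|101⟩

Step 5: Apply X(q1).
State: -i|111⟩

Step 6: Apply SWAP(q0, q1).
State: -i|111⟩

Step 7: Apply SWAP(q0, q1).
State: -i|111⟩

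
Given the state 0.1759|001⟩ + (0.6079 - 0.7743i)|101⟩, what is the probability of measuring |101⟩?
0.9691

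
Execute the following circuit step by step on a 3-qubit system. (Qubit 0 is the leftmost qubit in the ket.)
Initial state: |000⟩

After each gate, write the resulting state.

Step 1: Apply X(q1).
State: |010⟩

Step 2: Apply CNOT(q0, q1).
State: |010⟩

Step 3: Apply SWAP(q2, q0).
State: |010⟩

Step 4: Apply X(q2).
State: |011⟩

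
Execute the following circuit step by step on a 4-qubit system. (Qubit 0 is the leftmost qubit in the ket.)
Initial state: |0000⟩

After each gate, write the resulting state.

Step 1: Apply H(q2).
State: 1/√2|0000⟩ + 1/√2|0010⟩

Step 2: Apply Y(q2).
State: -(1/√2)i|0000⟩ + (1/√2)i|0010⟩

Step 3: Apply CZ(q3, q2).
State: -(1/√2)i|0000⟩ + (1/√2)i|0010⟩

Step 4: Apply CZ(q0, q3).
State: -(1/√2)i|0000⟩ + (1/√2)i|0010⟩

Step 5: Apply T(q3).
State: -(1/√2)i|0000⟩ + (1/√2)i|0010⟩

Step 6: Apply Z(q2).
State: -(1/√2)i|0000⟩ - (1/√2)i|0010⟩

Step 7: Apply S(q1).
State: -(1/√2)i|0000⟩ - (1/√2)i|0010⟩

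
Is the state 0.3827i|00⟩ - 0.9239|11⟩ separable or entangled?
Entangled

Writing the state as a|00⟩ + b|01⟩ + c|10⟩ + d|11⟩, it is a product state iff ad − bc = 0.
Here (a, b, c, d) = (0.3827i, 0, 0, -0.9239): ad − bc = (0.3827i)(-0.9239) − (0)(0) = -0.3536i ≠ 0, so the state is entangled.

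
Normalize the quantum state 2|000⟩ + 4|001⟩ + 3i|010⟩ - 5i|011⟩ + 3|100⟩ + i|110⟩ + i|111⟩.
0.2481|000⟩ + 0.4961|001⟩ + 0.3721i|010⟩ - 0.6202i|011⟩ + 0.3721|100⟩ + 0.124i|110⟩ + 0.124i|111⟩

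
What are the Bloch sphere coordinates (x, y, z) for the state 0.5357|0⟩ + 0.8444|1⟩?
(0.9047, 0, -0.426)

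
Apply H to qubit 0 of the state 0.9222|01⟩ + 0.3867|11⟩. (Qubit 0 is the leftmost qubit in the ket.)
0.9255|01⟩ + 0.3787|11⟩

H on qubit 0 mixes each pair of kets that differ only in qubit 0: amplitudes (a, b) of (|…0…⟩, |…1…⟩) become ((a + b)/√2, (a − b)/√2). Kets absent from the input have amplitude 0.
(|01⟩, |11⟩): (a, b) = (0.9222, 0.3867) → (0.9255, 0.3787)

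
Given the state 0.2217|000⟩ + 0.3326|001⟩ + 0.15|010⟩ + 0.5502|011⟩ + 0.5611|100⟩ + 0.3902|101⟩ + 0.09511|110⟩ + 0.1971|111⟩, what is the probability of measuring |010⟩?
0.0225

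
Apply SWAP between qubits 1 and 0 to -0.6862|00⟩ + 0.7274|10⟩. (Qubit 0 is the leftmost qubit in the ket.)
-0.6862|00⟩ + 0.7274|01⟩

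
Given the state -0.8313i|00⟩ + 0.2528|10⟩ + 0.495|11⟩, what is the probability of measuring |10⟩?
0.06391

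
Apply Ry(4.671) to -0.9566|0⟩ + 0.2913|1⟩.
0.4521|0⟩ - 0.8919|1⟩

Ry(4.671) = [[cos(θ/2), −sin(θ/2)], [sin(θ/2), cos(θ/2)]]; θ = 4.671, cos(θ/2) ≈ -0.692323, sin(θ/2) ≈ 0.721588.
With a = amp(|0⟩) = -0.9566 and b = amp(|1⟩) = 0.2913:
new amp(|0⟩) = (-0.692323)·a + (-0.721588)·b = 0.4521
new amp(|1⟩) = (0.721588)·a + (-0.692323)·b = -0.8919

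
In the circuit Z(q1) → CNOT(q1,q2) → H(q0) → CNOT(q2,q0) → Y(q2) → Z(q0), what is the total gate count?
6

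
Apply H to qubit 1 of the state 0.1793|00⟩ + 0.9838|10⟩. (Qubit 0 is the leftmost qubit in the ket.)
0.1268|00⟩ + 0.1268|01⟩ + 0.6957|10⟩ + 0.6957|11⟩

H on qubit 1 mixes each pair of kets that differ only in qubit 1: amplitudes (a, b) of (|…0…⟩, |…1…⟩) become ((a + b)/√2, (a − b)/√2). Kets absent from the input have amplitude 0.
(|00⟩, |01⟩): (a, b) = (0.1793, 0) → (0.1268, 0.1268)
(|10⟩, |11⟩): (a, b) = (0.9838, 0) → (0.6957, 0.6957)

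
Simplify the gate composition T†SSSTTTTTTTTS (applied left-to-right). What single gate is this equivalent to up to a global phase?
T†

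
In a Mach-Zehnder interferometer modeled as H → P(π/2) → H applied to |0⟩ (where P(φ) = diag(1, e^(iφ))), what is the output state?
(1/2 + (1/2)i)|0⟩ + (1/2 - (1/2)i)|1⟩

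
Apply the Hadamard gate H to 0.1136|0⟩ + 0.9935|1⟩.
0.7828|0⟩ - 0.6222|1⟩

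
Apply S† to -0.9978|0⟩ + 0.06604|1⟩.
-0.9978|0⟩ - 0.06604i|1⟩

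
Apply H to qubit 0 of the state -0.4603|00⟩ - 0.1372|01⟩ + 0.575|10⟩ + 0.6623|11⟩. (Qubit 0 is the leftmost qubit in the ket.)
0.08111|00⟩ + 0.3713|01⟩ - 0.7321|10⟩ - 0.5653|11⟩

H on qubit 0 mixes each pair of kets that differ only in qubit 0: amplitudes (a, b) of (|…0…⟩, |…1…⟩) become ((a + b)/√2, (a − b)/√2). Kets absent from the input have amplitude 0.
(|00⟩, |10⟩): (a, b) = (-0.4603, 0.575) → (0.08111, -0.7321)
(|01⟩, |11⟩): (a, b) = (-0.1372, 0.6623) → (0.3713, -0.5653)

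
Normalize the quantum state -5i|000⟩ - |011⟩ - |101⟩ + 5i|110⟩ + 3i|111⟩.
-0.6402i|000⟩ - 0.128|011⟩ - 0.128|101⟩ + 0.6402i|110⟩ + 0.3841i|111⟩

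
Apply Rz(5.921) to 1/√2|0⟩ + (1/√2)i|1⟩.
(-0.6955 - 0.1274i)|0⟩ + (-0.1274 - 0.6955i)|1⟩

Rz(5.921) = [[e^(−iθ/2), 0], [0, e^(iθ/2)]] with e^(±iθ/2) = cos(θ/2) ± i·sin(θ/2); θ = 5.921, cos(θ/2) ≈ -0.983647, sin(θ/2) ≈ 0.180104.
With a = amp(|0⟩) = 1/√2 and b = amp(|1⟩) = (1/√2)i:
new amp(|0⟩) = (-0.983647 - 0.180104i)·a = (-0.6955 - 0.1274i)
new amp(|1⟩) = (-0.983647 + 0.180104i)·b = (-0.1274 - 0.6955i)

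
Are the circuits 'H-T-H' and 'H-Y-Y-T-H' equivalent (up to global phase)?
Yes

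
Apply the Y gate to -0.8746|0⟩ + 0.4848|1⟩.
-0.4848i|0⟩ - 0.8746i|1⟩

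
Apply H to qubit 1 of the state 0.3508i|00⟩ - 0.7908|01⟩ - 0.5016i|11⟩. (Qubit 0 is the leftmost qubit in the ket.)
(-0.5592 + 0.2481i)|00⟩ + (0.5592 + 0.2481i)|01⟩ - 0.3547i|10⟩ + 0.3547i|11⟩

H on qubit 1 mixes each pair of kets that differ only in qubit 1: amplitudes (a, b) of (|…0…⟩, |…1…⟩) become ((a + b)/√2, (a − b)/√2). Kets absent from the input have amplitude 0.
(|00⟩, |01⟩): (a, b) = (0.3508i, -0.7908) → ((-0.5592 + 0.2481i), (0.5592 + 0.2481i))
(|10⟩, |11⟩): (a, b) = (0, -0.5016i) → (-0.3547i, 0.3547i)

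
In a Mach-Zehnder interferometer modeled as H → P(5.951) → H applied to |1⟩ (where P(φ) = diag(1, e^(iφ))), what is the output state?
(0.02733 + 0.1631i)|0⟩ + (0.9727 - 0.1631i)|1⟩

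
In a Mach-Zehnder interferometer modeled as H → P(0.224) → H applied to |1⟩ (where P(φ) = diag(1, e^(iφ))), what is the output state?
(0.01249 - 0.1111i)|0⟩ + (0.9875 + 0.1111i)|1⟩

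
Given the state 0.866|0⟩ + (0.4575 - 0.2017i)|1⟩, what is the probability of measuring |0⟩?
0.75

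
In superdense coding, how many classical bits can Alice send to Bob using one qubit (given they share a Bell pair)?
2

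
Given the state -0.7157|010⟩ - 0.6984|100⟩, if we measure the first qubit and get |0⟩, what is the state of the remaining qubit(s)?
-|10⟩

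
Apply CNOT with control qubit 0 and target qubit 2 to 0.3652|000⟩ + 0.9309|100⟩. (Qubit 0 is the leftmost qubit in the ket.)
0.3652|000⟩ + 0.9309|101⟩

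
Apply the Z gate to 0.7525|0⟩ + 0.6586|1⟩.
0.7525|0⟩ - 0.6586|1⟩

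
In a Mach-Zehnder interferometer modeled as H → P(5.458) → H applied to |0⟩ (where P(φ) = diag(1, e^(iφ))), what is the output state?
(0.8392 - 0.3673i)|0⟩ + (0.1608 + 0.3673i)|1⟩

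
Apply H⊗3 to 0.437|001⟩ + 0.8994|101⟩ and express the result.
0.4725|000⟩ - 0.4725|001⟩ + 0.4725|010⟩ - 0.4725|011⟩ - 0.1635|100⟩ + 0.1635|101⟩ - 0.1635|110⟩ + 0.1635|111⟩

H⊗3 gives amp(|y⟩) = (1/2√2) Σ_x (−1)^(x·y) amp(|x⟩), where x·y is the number of positions in which both x and y have a 1.
|000⟩: (0.437 + 0.8994)/(2√2) = 0.4725
|001⟩: (-0.437 - 0.8994)/(2√2) = -0.4725
|010⟩: (0.437 + 0.8994)/(2√2) = 0.4725
|011⟩: (-0.437 - 0.8994)/(2√2) = -0.4725
|100⟩: (0.437 - 0.8994)/(2√2) = -0.1635
|101⟩: (-0.437 + 0.8994)/(2√2) = 0.1635
|110⟩: (0.437 - 0.8994)/(2√2) = -0.1635
|111⟩: (-0.437 + 0.8994)/(2√2) = 0.1635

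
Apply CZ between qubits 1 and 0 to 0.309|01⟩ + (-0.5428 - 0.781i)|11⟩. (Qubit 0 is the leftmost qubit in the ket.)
0.309|01⟩ + (0.5428 + 0.781i)|11⟩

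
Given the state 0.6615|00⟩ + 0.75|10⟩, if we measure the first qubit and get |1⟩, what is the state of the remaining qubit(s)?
|0⟩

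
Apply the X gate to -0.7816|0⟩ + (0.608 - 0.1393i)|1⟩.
(0.608 - 0.1393i)|0⟩ - 0.7816|1⟩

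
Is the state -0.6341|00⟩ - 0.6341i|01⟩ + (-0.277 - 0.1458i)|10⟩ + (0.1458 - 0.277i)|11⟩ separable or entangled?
Separable

Writing the state as a|00⟩ + b|01⟩ + c|10⟩ + d|11⟩, it is a product state iff ad − bc = 0.
Here (a, b, c, d) = (-0.6341, -0.6341i, (-0.277 - 0.1458i), (0.1458 - 0.277i)): ad − bc = (-0.6341)(0.1458 - 0.277i) − (-0.6341i)(-0.277 - 0.1458i) = 0, so the state is separable.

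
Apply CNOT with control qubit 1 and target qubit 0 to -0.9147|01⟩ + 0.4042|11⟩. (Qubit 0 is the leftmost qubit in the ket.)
0.4042|01⟩ - 0.9147|11⟩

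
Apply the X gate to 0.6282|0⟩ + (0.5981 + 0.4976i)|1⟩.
(0.5981 + 0.4976i)|0⟩ + 0.6282|1⟩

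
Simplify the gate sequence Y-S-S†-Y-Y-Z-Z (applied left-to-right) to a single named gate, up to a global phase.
Y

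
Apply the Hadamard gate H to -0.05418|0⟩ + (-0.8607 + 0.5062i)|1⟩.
(-0.6469 + 0.3579i)|0⟩ + (0.5703 - 0.3579i)|1⟩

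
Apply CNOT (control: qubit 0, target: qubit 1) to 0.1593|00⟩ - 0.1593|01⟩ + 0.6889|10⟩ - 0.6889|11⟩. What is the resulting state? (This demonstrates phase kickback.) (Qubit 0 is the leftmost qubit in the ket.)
0.1593|00⟩ - 0.1593|01⟩ - 0.6889|10⟩ + 0.6889|11⟩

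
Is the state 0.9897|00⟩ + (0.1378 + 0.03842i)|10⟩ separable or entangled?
Separable

Writing the state as a|00⟩ + b|01⟩ + c|10⟩ + d|11⟩, it is a product state iff ad − bc = 0.
Here (a, b, c, d) = (0.9897, 0, (0.1378 + 0.03842i), 0): ad − bc = (0.9897)(0) − (0)(0.1378 + 0.03842i) = 0, so the state is separable.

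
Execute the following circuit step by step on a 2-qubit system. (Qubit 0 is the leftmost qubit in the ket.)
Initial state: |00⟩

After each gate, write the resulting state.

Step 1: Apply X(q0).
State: |10⟩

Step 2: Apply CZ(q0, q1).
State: |10⟩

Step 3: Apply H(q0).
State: 1/√2|00⟩ - 1/√2|10⟩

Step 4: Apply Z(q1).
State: 1/√2|00⟩ - 1/√2|10⟩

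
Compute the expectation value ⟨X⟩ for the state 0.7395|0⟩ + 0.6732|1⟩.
0.9957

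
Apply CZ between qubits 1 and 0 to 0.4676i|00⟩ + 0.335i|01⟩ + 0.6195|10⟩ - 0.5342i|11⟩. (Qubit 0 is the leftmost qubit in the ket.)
0.4676i|00⟩ + 0.335i|01⟩ + 0.6195|10⟩ + 0.5342i|11⟩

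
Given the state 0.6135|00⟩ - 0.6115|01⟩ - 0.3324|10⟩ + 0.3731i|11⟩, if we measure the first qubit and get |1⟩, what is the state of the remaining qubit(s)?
-0.6652|0⟩ + 0.7467i|1⟩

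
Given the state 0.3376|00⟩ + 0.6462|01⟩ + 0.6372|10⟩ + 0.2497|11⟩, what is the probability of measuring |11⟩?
0.06235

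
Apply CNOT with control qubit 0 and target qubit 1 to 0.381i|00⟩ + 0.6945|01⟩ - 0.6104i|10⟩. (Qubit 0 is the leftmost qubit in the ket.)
0.381i|00⟩ + 0.6945|01⟩ - 0.6104i|11⟩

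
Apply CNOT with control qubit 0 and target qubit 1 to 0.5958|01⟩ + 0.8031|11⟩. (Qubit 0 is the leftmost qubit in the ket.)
0.5958|01⟩ + 0.8031|10⟩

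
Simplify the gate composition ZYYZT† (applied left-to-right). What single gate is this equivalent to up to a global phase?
T†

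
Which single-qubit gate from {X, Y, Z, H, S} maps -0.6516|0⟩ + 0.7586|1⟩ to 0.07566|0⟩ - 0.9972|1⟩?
H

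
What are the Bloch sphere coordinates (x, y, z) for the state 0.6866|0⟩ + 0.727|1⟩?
(0.9983, 0, -0.05711)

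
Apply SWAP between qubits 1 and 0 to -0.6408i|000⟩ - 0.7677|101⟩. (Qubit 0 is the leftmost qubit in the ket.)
-0.6408i|000⟩ - 0.7677|011⟩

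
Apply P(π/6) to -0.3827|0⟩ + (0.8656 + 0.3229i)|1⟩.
-0.3827|0⟩ + (0.5882 + 0.7124i)|1⟩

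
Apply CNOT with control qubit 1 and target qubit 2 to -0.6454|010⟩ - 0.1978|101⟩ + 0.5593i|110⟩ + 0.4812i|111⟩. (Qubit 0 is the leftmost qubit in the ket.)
-0.6454|011⟩ - 0.1978|101⟩ + 0.4812i|110⟩ + 0.5593i|111⟩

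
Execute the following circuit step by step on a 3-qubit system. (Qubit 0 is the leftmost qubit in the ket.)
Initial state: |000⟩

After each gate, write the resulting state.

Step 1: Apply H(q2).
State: 1/√2|000⟩ + 1/√2|001⟩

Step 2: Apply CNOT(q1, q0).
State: 1/√2|000⟩ + 1/√2|001⟩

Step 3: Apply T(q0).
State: 1/√2|000⟩ + 1/√2|001⟩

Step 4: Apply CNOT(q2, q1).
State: 1/√2|000⟩ + 1/√2|011⟩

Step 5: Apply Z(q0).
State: 1/√2|000⟩ + 1/√2|011⟩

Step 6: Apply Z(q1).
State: 1/√2|000⟩ - 1/√2|011⟩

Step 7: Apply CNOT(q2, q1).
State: 1/√2|000⟩ - 1/√2|001⟩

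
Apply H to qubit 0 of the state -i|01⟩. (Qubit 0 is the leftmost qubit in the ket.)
-(1/√2)i|01⟩ - (1/√2)i|11⟩

H on qubit 0 mixes each pair of kets that differ only in qubit 0: amplitudes (a, b) of (|…0…⟩, |…1…⟩) become ((a + b)/√2, (a − b)/√2). Kets absent from the input have amplitude 0.
(|01⟩, |11⟩): (a, b) = (-i, 0) → (-(1/√2)i, -(1/√2)i)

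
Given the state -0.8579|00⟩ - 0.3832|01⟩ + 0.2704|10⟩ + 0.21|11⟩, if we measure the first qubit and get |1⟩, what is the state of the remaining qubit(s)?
0.7898|0⟩ + 0.6134|1⟩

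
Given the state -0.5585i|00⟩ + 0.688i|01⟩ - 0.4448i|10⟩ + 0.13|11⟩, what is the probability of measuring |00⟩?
0.3119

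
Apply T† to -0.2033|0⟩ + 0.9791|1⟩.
-0.2033|0⟩ + (0.6923 - 0.6923i)|1⟩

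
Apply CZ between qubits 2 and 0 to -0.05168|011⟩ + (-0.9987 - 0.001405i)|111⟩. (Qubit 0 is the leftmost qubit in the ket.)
-0.05168|011⟩ + (0.9987 + 0.001405i)|111⟩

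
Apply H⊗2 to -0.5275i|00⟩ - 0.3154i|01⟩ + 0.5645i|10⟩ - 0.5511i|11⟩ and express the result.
-0.4148i|00⟩ + 0.4518i|01⟩ - 0.4282i|10⟩ - 0.6639i|11⟩

H⊗2 gives amp(|y⟩) = (1/2) Σ_x (−1)^(x·y) amp(|x⟩), where x·y is the number of positions in which both x and y have a 1.
|00⟩: (-0.5275i - 0.3154i + 0.5645i - 0.5511i)/2 = -0.4148i
|01⟩: (-0.5275i + 0.3154i + 0.5645i + 0.5511i)/2 = 0.4518i
|10⟩: (-0.5275i - 0.3154i - 0.5645i + 0.5511i)/2 = -0.4282i
|11⟩: (-0.5275i + 0.3154i - 0.5645i - 0.5511i)/2 = -0.6639i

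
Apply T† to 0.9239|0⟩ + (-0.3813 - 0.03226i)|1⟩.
0.9239|0⟩ + (-0.2924 + 0.2468i)|1⟩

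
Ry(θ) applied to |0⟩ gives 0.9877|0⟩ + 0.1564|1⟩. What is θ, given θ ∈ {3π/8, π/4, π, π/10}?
π/10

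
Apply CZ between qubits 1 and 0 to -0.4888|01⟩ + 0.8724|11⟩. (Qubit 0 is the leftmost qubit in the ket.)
-0.4888|01⟩ - 0.8724|11⟩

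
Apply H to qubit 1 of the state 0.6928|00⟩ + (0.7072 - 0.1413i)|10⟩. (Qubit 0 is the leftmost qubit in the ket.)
0.4899|00⟩ + 0.4899|01⟩ + (0.5001 - 0.09991i)|10⟩ + (0.5001 - 0.09991i)|11⟩

H on qubit 1 mixes each pair of kets that differ only in qubit 1: amplitudes (a, b) of (|…0…⟩, |…1…⟩) become ((a + b)/√2, (a − b)/√2). Kets absent from the input have amplitude 0.
(|00⟩, |01⟩): (a, b) = (0.6928, 0) → (0.4899, 0.4899)
(|10⟩, |11⟩): (a, b) = ((0.7072 - 0.1413i), 0) → ((0.5001 - 0.09991i), (0.5001 - 0.09991i))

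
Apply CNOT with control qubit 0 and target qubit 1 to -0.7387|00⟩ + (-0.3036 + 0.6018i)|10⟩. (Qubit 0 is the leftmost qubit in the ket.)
-0.7387|00⟩ + (-0.3036 + 0.6018i)|11⟩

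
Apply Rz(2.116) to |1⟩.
(0.4906 + 0.8714i)|1⟩

Rz(2.116) = [[e^(−iθ/2), 0], [0, e^(iθ/2)]] with e^(±iθ/2) = cos(θ/2) ± i·sin(θ/2); θ = 2.116, cos(θ/2) ≈ 0.490616, sin(θ/2) ≈ 0.871376.
With a = amp(|0⟩) = 0 and b = amp(|1⟩) = 1:
new amp(|0⟩) = (0.490616 - 0.871376i)·a = 0
new amp(|1⟩) = (0.490616 + 0.871376i)·b = (0.4906 + 0.8714i)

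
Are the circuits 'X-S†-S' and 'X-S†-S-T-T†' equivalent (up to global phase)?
Yes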